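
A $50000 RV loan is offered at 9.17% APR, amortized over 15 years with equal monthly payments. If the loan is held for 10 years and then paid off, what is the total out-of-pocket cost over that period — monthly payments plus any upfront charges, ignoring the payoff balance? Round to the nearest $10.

$61,460

At 9.17% the monthly rate is 0.0076417, so the payment is 50,000 × 0.0076417 / (1 − 1.0076417^−180) = $512.20.
Total outlay = 120 × $512.20 = $61,464.00.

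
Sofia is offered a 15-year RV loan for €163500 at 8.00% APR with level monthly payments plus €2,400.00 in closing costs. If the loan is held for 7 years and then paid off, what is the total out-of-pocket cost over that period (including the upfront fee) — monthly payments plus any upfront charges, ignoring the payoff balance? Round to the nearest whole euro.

Monthly rate = 8%/12 = 0.0066667; payment = 163,500 × 0.0066667 / (1 − (1+0.0066667)^−180) = €1,562.49.
Total outlay = 84 × €1,562.49 + €2,400.00 = €133,649.16.

€133,649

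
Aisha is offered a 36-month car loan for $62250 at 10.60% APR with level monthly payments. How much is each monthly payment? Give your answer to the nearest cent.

$2,026.21

At 10.60% the monthly rate is 0.0088333, so the payment is 62,250 × 0.0088333 / (1 − 1.0088333^−36) = $2,026.21.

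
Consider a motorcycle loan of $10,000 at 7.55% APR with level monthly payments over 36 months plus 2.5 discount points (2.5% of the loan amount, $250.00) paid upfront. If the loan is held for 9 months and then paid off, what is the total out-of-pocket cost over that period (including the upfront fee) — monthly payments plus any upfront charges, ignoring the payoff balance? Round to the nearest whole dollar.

$3,052

Monthly rate = 7.55%/12 = 0.0062917; payment = 10,000 × 0.0062917 / (1 − (1+0.0062917)^−36) = $311.29.
Total outlay = 9 × $311.29 + $250.00 = $3,051.61.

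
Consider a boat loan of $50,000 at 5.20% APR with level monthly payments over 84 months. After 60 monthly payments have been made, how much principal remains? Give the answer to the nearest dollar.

$16,183

With monthly rate i = 5.2%/12 = 0.0043333, the balance after k of n payments is P · [(1+i)^n − (1+i)^k] / [(1+i)^n − 1].
(1+0.0043333)^84 = 1.43794298 and (1+0.0043333)^60 = 1.29620179, so the balance is 50,000 × (1.43794298 − 1.29620179) / (1.43794298 − 1) = $16,182.61.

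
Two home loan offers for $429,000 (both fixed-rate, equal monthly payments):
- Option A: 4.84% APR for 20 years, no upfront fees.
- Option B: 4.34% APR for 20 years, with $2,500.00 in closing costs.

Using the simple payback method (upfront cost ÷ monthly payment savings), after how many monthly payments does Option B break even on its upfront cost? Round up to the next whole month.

22 months

Option A: monthly rate = 4.84%/12 = 0.0040333; payment = 429,000 × 0.0040333 / (1 − (1+0.0040333)^−240) = $2,793.43.
Option B: monthly rate = 4.34%/12 = 0.0036167; payment = 429,000 × 0.0036167 / (1 − (1+0.0036167)^−240) = $2,677.15.
Monthly savings = $2,793.43 − $2,677.15 = $116.28.
Break-even = $2,500.00 / $116.28 = 21.50 → 22 months.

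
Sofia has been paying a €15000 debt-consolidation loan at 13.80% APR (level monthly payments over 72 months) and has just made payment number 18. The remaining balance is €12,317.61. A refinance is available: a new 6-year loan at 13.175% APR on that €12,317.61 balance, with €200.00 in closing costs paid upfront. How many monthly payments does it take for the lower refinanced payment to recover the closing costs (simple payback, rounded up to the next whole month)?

Current payment = 15,000 × 13.8%/12 / (1 − (1+0.0115000)^−72) = €307.48.
Refinanced payment = 12,317.61 × 0.0109792 / (1 − (1+0.0109792)^−72) = €248.40.
Monthly savings = €307.48 − €248.40 = €59.08.
Break-even = €200.00 / €59.08 = 3.39 → 4 months.

4 months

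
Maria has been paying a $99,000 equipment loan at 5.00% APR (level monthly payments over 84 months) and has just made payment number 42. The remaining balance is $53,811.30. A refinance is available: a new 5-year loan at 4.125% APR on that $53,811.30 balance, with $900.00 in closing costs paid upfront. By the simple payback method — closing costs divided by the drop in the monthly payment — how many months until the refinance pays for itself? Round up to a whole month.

Current payment = 99,000 × 5%/12 / (1 − (1+0.0041667)^−84) = $1,399.26.
Refinanced payment = 53,811.30 × 0.0034375 / (1 − (1+0.0034375)^−60) = $994.06.
Monthly savings = $1,399.26 − $994.06 = $405.20.
Break-even = $900.00 / $405.20 = 2.22 → 3 months.

3 months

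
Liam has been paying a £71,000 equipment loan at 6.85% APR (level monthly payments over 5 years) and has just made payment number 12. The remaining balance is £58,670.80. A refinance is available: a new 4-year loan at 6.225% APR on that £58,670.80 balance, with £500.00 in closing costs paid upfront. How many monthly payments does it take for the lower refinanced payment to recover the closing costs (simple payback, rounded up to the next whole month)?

Current payment = 71,000 × 6.85%/12 / (1 − (1+0.0057083)^−60) = £1,400.87.
Refinanced payment = 58,670.80 × 0.0051875 / (1 − (1+0.0051875)^−48) = £1,383.95.
Monthly savings = £1,400.87 − £1,383.95 = £16.92.
Break-even = £500.00 / £16.92 = 29.55 → 30 months.

30 months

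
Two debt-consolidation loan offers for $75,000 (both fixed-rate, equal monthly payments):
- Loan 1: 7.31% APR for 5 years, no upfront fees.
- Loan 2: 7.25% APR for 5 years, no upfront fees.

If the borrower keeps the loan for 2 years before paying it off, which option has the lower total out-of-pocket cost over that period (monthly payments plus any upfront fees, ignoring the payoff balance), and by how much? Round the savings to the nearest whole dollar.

Loan 1: monthly rate = 7.31%/12 = 0.0060917; payment = 75,000 × 0.0060917 / (1 − (1+0.0060917)^−60) = $1,496.08.
Loan 2: monthly rate = 7.25%/12 = 0.0060417; payment = 75,000 × 0.0060417 / (1 − (1+0.0060417)^−60) = $1,493.95.
Over 24 months: Loan 1 costs 24 × $1,496.08 = $35,905.92; Loan 2 costs 24 × $1,493.95 = $35,854.80.
Loan 2 is cheaper by $35,905.92 − $35,854.80 = $51.12.

Loan 2 by $51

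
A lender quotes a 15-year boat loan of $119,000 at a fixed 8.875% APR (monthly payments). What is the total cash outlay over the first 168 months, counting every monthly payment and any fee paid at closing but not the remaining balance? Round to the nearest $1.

$201,288

At 8.875% the monthly rate is 0.0073958, so the payment is 119,000 × 0.0073958 / (1 − 1.0073958^−180) = $1,198.14.
Total outlay = 168 × $1,198.14 = $201,287.52.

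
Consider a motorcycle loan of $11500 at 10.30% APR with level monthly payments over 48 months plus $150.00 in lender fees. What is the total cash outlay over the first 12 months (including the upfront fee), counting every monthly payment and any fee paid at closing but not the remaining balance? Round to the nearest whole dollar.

$3,670

At 10.30% the monthly rate is 0.0085833, so the payment is 11,500 × 0.0085833 / (1 − 1.0085833^−48) = $293.33.
Total outlay = 12 × $293.33 + $150.00 = $3,669.96.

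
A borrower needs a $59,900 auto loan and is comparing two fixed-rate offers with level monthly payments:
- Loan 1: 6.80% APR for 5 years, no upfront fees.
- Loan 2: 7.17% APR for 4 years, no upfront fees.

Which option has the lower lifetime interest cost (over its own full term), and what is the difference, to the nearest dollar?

Loan 2 by $1,750

Loan 1: at 6.80% the monthly rate is 0.0056667, so the payment is 59,900 × 0.0056667 / (1 − 1.0056667^−60) = $1,180.45.
Total interest on Loan 1 = 60 × $1,180.45 − $59,900 = $10,927.00.
Loan 2: monthly rate = 7.17%/12 = 0.0059750; payment = 59,900 × 0.0059750 / (1 − (1+0.0059750)^−48) = $1,439.11.
Total interest on Loan 2 = 48 × $1,439.11 − $59,900 = $9,177.28.
Loan 2 is lower by $1,749.72.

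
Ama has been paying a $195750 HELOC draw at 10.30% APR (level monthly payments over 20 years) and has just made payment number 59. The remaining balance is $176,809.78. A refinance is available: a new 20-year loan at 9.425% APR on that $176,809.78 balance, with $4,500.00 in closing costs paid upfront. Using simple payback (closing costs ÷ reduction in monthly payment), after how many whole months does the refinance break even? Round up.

Current payment = 195,750 × 10.3%/12 / (1 − (1+0.0085833)^−240) = $1,928.10.
Refinanced payment = 176,809.78 × 0.0078542 / (1 − (1+0.0078542)^−240) = $1,639.45.
Monthly savings = $1,928.10 − $1,639.45 = $288.65.
Break-even = $4,500.00 / $288.65 = 15.59 → 16 months.

16 months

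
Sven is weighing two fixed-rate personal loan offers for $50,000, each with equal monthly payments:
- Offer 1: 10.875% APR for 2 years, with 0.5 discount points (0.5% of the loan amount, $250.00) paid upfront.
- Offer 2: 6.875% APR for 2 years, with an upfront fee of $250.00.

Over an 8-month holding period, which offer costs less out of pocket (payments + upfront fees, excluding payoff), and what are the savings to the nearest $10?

Offer 2 by $730

Offer 1: monthly rate = 10.875%/12 = 0.0090625; payment = 50,000 × 0.0090625 / (1 − (1+0.0090625)^−24) = $2,327.49.
Offer 2: monthly rate = 6.875%/12 = 0.0057292; payment = 50,000 × 0.0057292 / (1 − (1+0.0057292)^−24) = $2,235.80.
Over 8 months: Offer 1 costs 8 × $2,327.49 + $250.00 = $18,869.92; Offer 2 costs 8 × $2,235.80 + $250.00 = $18,136.40.
Offer 2 is cheaper by $18,869.92 − $18,136.40 = $733.52.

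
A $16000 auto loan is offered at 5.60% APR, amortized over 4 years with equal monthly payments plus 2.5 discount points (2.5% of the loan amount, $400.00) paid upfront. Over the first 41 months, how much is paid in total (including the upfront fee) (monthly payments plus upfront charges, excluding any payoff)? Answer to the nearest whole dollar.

$15,686

At 5.60% the monthly rate is 0.0046667, so the payment is 16,000 × 0.0046667 / (1 − 1.0046667^−48) = $372.83.
Total outlay = 41 × $372.83 + $400.00 = $15,686.03.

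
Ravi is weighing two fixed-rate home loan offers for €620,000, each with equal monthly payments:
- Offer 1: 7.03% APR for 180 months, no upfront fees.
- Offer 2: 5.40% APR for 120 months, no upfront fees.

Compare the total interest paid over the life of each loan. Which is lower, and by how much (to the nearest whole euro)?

Offer 2 by €201,211

Offer 1: at 7.03% the monthly rate is 0.0058583, so the payment is 620,000 × 0.0058583 / (1 − 1.0058583^−180) = €5,583.14.
Total interest on Offer 1 = 180 × €5,583.14 − €620,000 = €384,965.20.
Offer 2: monthly rate = 5.4%/12 = 0.0045000; payment = 620,000 × 0.0045000 / (1 − (1+0.0045000)^−120) = €6,697.95.
Total interest on Offer 2 = 120 × €6,697.95 − €620,000 = €183,754.00.
Offer 2 is lower by €201,211.20.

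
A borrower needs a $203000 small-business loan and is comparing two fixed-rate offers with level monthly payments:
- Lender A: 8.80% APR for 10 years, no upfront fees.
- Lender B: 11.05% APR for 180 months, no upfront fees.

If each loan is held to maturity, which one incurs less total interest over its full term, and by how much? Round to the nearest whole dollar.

Lender A: monthly rate = 8.8%/12 = 0.0073333; payment = 203,000 × 0.0073333 / (1 − (1+0.0073333)^−120) = $2,549.60.
Total interest on Lender A = 120 × $2,549.60 − $203,000 = $102,952.00.
Lender B: at 11.05% the monthly rate is 0.0092083, so the payment is 203,000 × 0.0092083 / (1 − 1.0092083^−180) = $2,313.67.
Total interest on Lender B = 180 × $2,313.67 − $203,000 = $213,460.60.
Lender A is lower by $110,508.60.

Lender A by $110,509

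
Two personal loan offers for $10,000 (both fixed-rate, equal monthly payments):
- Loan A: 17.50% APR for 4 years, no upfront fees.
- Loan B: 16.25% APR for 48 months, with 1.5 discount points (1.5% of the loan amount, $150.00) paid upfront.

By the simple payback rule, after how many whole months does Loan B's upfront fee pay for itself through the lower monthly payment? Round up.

Loan A: monthly rate = 17.5%/12 = 0.0145833; payment = 10,000 × 0.0145833 / (1 − (1+0.0145833)^−48) = $291.14.
Loan B: at 16.25% the monthly rate is 0.0135417, so the payment is 10,000 × 0.0135417 / (1 − 1.0135417^−48) = $284.68.
Monthly savings = $291.14 − $284.68 = $6.46.
Break-even = $150.00 / $6.46 = 23.22 → 24 months.

24 months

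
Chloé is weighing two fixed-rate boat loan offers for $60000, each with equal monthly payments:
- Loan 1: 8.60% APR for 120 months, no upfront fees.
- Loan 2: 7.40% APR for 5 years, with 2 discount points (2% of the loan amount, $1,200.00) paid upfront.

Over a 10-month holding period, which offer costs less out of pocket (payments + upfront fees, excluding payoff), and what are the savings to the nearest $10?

Loan 1 by $5,720

Loan 1: at 8.60% the monthly rate is 0.0071667, so the payment is 60,000 × 0.0071667 / (1 − 1.0071667^−120) = $747.13.
Loan 2: monthly rate = 7.4%/12 = 0.0061667; payment = 60,000 × 0.0061667 / (1 − (1+0.0061667)^−60) = $1,199.43.
Over 10 months: Loan 1 costs 10 × $747.13 = $7,471.30; Loan 2 costs 10 × $1,199.43 + $1,200.00 = $13,194.30.
Loan 1 is cheaper by $13,194.30 − $7,471.30 = $5,723.00.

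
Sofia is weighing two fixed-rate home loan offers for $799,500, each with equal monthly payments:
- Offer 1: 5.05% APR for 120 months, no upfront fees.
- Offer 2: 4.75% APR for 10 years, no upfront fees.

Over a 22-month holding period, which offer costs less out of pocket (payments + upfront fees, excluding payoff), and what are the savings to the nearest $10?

Offer 1: at 5.05% the monthly rate is 0.0042083, so the payment is 799,500 × 0.0042083 / (1 − 1.0042083^−120) = $8,499.49.
Offer 2: at 4.75% the monthly rate is 0.0039583, so the payment is 799,500 × 0.0039583 / (1 − 1.0039583^−120) = $8,382.58.
Over 22 months: Offer 1 costs 22 × $8,499.49 = $186,988.78; Offer 2 costs 22 × $8,382.58 = $184,416.76.
Offer 2 is cheaper by $186,988.78 − $184,416.76 = $2,572.02.

Offer 2 by $2,570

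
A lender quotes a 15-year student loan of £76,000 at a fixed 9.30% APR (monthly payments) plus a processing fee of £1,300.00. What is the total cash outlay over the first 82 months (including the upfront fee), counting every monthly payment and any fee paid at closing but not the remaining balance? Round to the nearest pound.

£65,626

Monthly rate = 9.3%/12 = 0.0077500; payment = 76,000 × 0.0077500 / (1 − (1+0.0077500)^−180) = £784.46.
Total outlay = 82 × £784.46 + £1,300.00 = £65,625.72.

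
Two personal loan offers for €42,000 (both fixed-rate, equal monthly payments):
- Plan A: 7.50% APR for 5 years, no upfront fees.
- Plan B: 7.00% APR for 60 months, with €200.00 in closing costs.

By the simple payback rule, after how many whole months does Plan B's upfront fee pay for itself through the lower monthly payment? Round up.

21 months

Plan A: at 7.50% the monthly rate is 0.0062500, so the payment is 42,000 × 0.0062500 / (1 − 1.0062500^−60) = €841.59.
Plan B: monthly rate = 7%/12 = 0.0058333; payment = 42,000 × 0.0058333 / (1 − (1+0.0058333)^−60) = €831.65.
Monthly savings = €841.59 − €831.65 = €9.94.
Break-even = €200.00 / €9.94 = 20.12 → 21 months.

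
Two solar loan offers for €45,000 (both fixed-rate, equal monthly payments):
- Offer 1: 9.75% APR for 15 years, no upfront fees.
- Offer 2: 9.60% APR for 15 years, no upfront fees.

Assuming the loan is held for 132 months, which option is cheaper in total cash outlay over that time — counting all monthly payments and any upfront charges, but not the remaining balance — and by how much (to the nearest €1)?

Offer 2 by €540

Offer 1: monthly rate = 9.75%/12 = 0.0081250; payment = 45,000 × 0.0081250 / (1 − (1+0.0081250)^−180) = €476.71.
Offer 2: monthly rate = 9.6%/12 = 0.0080000; payment = 45,000 × 0.0080000 / (1 − (1+0.0080000)^−180) = €472.62.
Over 132 months: Offer 1 costs 132 × €476.71 = €62,925.72; Offer 2 costs 132 × €472.62 = €62,385.84.
Offer 2 is cheaper by €62,925.72 − €62,385.84 = €539.88.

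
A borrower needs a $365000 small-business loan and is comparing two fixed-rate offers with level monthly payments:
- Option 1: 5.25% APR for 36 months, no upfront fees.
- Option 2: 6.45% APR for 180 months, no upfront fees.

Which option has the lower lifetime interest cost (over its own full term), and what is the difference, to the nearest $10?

Option 1 by $175,220

Option 1: monthly rate = 5.25%/12 = 0.0043750; payment = 365,000 × 0.0043750 / (1 − (1+0.0043750)^−36) = $10,980.39.
Total interest on Option 1 = 36 × $10,980.39 − $365,000 = $30,294.04.
Option 2: at 6.45% the monthly rate is 0.0053750, so the payment is 365,000 × 0.0053750 / (1 − 1.0053750^−180) = $3,169.52.
Total interest on Option 2 = 180 × $3,169.52 − $365,000 = $205,513.60.
Option 1 is lower by $175,219.56.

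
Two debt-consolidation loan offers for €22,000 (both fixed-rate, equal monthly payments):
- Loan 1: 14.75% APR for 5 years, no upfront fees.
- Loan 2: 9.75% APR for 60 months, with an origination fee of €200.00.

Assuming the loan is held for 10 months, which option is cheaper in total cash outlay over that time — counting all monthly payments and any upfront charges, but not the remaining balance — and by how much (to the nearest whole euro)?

Loan 1: at 14.75% the monthly rate is 0.0122917, so the payment is 22,000 × 0.0122917 / (1 − 1.0122917^−60) = €520.50.
Loan 2: monthly rate = 9.75%/12 = 0.0081250; payment = 22,000 × 0.0081250 / (1 − (1+0.0081250)^−60) = €464.73.
Over 10 months: Loan 1 costs 10 × €520.50 = €5,205.00; Loan 2 costs 10 × €464.73 + €200.00 = €4,847.30.
Loan 2 is cheaper by €5,205.00 − €4,847.30 = €357.70.

Loan 2 by €358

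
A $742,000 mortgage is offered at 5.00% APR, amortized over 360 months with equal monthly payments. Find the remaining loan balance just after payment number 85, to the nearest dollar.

With monthly rate i = 5%/12 = 0.0041667, the balance after k of n payments is P · [(1+i)^n − (1+i)^k] / [(1+i)^n − 1].
(1+0.0041667)^360 = 4.46774431 and (1+0.0041667)^85 = 1.42394454, so the balance is 742,000 × (4.46774431 − 1.42394454) / (4.46774431 − 1) = $651,287.76.

$651,288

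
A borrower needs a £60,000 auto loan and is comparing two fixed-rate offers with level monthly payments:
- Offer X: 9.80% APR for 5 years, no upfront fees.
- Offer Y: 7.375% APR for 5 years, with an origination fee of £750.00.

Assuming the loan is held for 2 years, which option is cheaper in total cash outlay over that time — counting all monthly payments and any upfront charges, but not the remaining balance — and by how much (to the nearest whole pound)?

Offer X: monthly rate = 9.8%/12 = 0.0081667; payment = 60,000 × 0.0081667 / (1 − (1+0.0081667)^−60) = £1,268.93.
Offer Y: at 7.375% the monthly rate is 0.0061458, so the payment is 60,000 × 0.0061458 / (1 − 1.0061458^−60) = £1,198.72.
Over 24 months: Offer X costs 24 × £1,268.93 = £30,454.32; Offer Y costs 24 × £1,198.72 + £750.00 = £29,519.28.
Offer Y is cheaper by £30,454.32 − £29,519.28 = £935.04.

Offer Y by £935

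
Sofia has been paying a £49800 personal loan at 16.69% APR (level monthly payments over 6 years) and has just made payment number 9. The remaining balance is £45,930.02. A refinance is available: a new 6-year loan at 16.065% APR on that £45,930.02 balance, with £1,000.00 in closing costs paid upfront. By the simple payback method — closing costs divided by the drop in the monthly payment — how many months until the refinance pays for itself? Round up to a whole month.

10 months

Current payment = 49,800 × 16.69%/12 / (1 − (1+0.0139083)^−72) = £1,099.26.
Refinanced payment = 45,930.02 × 0.0133875 / (1 − (1+0.0133875)^−72) = £997.95.
Monthly savings = £1,099.26 − £997.95 = £101.31.
Break-even = £1,000.00 / £101.31 = 9.87 → 10 months.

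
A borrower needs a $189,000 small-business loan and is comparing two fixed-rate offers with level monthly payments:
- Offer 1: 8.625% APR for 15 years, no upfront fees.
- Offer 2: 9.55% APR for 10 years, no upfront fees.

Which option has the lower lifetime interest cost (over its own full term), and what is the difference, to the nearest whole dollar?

Offer 1: at 8.625% the monthly rate is 0.0071875, so the payment is 189,000 × 0.0071875 / (1 − 1.0071875^−180) = $1,875.03.
Total interest on Offer 1 = 180 × $1,875.03 − $189,000 = $148,505.40.
Offer 2: monthly rate = 9.55%/12 = 0.0079583; payment = 189,000 × 0.0079583 / (1 − (1+0.0079583)^−120) = $2,450.79.
Total interest on Offer 2 = 120 × $2,450.79 − $189,000 = $105,094.80.
Offer 2 is lower by $43,410.60.

Offer 2 by $43,411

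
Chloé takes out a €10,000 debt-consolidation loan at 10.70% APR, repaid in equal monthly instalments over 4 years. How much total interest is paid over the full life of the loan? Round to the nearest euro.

€2,336

Monthly rate = 10.7%/12 = 0.0089167; payment = 10,000 × 0.0089167 / (1 − (1+0.0089167)^−48) = €257.00.
Total paid = 48 × €257.00 = €12,336.00; interest = €12,336.00 − €10,000 = €2,336.00.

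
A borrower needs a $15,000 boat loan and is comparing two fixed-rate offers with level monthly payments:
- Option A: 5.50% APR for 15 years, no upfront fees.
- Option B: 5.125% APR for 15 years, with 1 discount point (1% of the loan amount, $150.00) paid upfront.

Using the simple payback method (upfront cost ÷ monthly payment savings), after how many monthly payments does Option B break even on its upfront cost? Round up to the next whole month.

51 months

Option A: at 5.50% the monthly rate is 0.0045833, so the payment is 15,000 × 0.0045833 / (1 − 1.0045833^−180) = $122.56.
Option B: at 5.125% the monthly rate is 0.0042708, so the payment is 15,000 × 0.0042708 / (1 − 1.0042708^−180) = $119.60.
Monthly savings = $122.56 − $119.60 = $2.96.
Break-even = $150.00 / $2.96 = 50.68 → 51 months.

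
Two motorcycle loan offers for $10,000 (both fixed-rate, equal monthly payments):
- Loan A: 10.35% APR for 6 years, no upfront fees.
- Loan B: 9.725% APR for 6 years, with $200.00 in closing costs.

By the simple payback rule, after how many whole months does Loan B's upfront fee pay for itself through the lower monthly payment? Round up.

Loan A: at 10.35% the monthly rate is 0.0086250, so the payment is 10,000 × 0.0086250 / (1 − 1.0086250^−72) = $187.03.
Loan B: at 9.725% the monthly rate is 0.0081042, so the payment is 10,000 × 0.0081042 / (1 − 1.0081042^−72) = $183.87.
Monthly savings = $187.03 − $183.87 = $3.16.
Break-even = $200.00 / $3.16 = 63.29 → 64 months.

64 months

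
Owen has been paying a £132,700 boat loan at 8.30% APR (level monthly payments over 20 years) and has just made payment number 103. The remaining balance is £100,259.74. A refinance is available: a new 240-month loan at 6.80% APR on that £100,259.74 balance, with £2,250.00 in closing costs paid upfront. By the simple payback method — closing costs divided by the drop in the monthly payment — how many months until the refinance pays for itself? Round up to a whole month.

7 months

Current payment = 132,700 × 8.3%/12 / (1 − (1+0.0069167)^−240) = £1,134.86.
Refinanced payment = 100,259.74 × 0.0056667 / (1 − (1+0.0056667)^−240) = £765.32.
Monthly savings = £1,134.86 − £765.32 = £369.54.
Break-even = £2,250.00 / £369.54 = 6.09 → 7 months.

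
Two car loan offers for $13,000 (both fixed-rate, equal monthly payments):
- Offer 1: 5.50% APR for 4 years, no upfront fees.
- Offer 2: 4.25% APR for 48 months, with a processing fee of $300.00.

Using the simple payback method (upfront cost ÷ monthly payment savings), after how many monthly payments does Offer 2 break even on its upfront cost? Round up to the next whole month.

Offer 1: monthly rate = 5.5%/12 = 0.0045833; payment = 13,000 × 0.0045833 / (1 − (1+0.0045833)^−48) = $302.33.
Offer 2: at 4.25% the monthly rate is 0.0035417, so the payment is 13,000 × 0.0035417 / (1 − 1.0035417^−48) = $294.98.
Monthly savings = $302.33 − $294.98 = $7.35.
Break-even = $300.00 / $7.35 = 40.82 → 41 months.

41 months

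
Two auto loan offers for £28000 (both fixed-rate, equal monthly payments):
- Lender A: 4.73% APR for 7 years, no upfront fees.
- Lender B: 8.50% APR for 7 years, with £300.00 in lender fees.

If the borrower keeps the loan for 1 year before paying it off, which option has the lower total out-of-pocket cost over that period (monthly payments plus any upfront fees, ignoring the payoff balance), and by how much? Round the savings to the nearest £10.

Lender A: monthly rate = 4.73%/12 = 0.0039417; payment = 28,000 × 0.0039417 / (1 − (1+0.0039417)^−84) = £392.21.
Lender B: monthly rate = 8.5%/12 = 0.0070833; payment = 28,000 × 0.0070833 / (1 − (1+0.0070833)^−84) = £443.42.
Over 12 months: Lender A costs 12 × £392.21 = £4,706.52; Lender B costs 12 × £443.42 + £300.00 = £5,621.04.
Lender A is cheaper by £5,621.04 − £4,706.52 = £914.52.

Lender A by £910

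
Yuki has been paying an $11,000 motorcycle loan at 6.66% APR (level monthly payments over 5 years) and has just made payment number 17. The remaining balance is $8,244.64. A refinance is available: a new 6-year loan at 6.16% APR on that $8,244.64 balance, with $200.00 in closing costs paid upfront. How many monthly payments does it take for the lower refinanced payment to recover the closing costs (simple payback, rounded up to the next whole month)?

3 months

Current payment = 11,000 × 6.66%/12 / (1 − (1+0.0055500)^−60) = $216.05.
Refinanced payment = 8,244.64 × 0.0051333 / (1 − (1+0.0051333)^−72) = $137.26.
Monthly savings = $216.05 − $137.26 = $78.79.
Break-even = $200.00 / $78.79 = 2.54 → 3 months.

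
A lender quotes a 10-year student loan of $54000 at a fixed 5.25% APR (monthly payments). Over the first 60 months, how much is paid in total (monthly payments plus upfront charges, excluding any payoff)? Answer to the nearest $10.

$34,760

Monthly rate = 5.25%/12 = 0.0043750; payment = 54,000 × 0.0043750 / (1 − (1+0.0043750)^−120) = $579.38.
Total outlay = 60 × $579.38 = $34,762.80.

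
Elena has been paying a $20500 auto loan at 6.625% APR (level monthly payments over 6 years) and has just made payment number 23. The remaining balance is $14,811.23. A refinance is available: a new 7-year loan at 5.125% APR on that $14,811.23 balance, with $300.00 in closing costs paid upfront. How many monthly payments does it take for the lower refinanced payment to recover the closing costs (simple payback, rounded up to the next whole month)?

Current payment = 20,500 × 6.625%/12 / (1 − (1+0.0055208)^−72) = $345.82.
Refinanced payment = 14,811.23 × 0.0042708 / (1 − (1+0.0042708)^−84) = $210.21.
Monthly savings = $345.82 − $210.21 = $135.61.
Break-even = $300.00 / $135.61 = 2.21 → 3 months.

3 months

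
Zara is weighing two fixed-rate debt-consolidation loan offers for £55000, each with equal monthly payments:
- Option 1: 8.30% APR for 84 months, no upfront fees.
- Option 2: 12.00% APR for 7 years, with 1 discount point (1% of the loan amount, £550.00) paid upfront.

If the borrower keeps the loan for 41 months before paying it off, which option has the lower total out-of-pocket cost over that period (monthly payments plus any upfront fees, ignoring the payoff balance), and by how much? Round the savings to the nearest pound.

Option 1: monthly rate = 8.3%/12 = 0.0069167; payment = 55,000 × 0.0069167 / (1 − (1+0.0069167)^−84) = £865.49.
Option 2: monthly rate = 12%/12 = 0.0100000; payment = 55,000 × 0.0100000 / (1 − (1+0.0100000)^−84) = £970.90.
Over 41 months: Option 1 costs 41 × £865.49 = £35,485.09; Option 2 costs 41 × £970.90 + £550.00 = £40,356.90.
Option 1 is cheaper by £40,356.90 − £35,485.09 = £4,871.81.

Option 1 by £4,872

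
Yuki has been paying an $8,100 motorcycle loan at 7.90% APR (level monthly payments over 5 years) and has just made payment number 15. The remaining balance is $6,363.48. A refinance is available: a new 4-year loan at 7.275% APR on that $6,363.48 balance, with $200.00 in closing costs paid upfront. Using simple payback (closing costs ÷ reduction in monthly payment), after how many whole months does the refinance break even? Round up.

19 months

Current payment = 8,100 × 7.9%/12 / (1 − (1+0.0065833)^−60) = $163.85.
Refinanced payment = 6,363.48 × 0.0060625 / (1 − (1+0.0060625)^−48) = $153.19.
Monthly savings = $163.85 − $153.19 = $10.66.
Break-even = $200.00 / $10.66 = 18.76 → 19 months.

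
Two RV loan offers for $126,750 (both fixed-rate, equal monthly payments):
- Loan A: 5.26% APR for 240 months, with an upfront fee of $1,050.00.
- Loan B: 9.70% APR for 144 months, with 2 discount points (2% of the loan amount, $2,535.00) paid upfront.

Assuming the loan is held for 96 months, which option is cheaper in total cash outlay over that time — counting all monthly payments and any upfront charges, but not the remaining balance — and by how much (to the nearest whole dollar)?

Loan A: monthly rate = 5.26%/12 = 0.0043833; payment = 126,750 × 0.0043833 / (1 − (1+0.0043833)^−240) = $854.81.
Loan B: at 9.70% the monthly rate is 0.0080833, so the payment is 126,750 × 0.0080833 / (1 − 1.0080833^−144) = $1,492.88.
Over 96 months: Loan A costs 96 × $854.81 + $1,050.00 = $83,111.76; Loan B costs 96 × $1,492.88 + $2,535.00 = $145,851.48.
Loan A is cheaper by $145,851.48 − $83,111.76 = $62,739.72.

Loan A by $62,740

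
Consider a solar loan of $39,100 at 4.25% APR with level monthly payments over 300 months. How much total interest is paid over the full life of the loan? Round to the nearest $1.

$24,446

At 4.25% the monthly rate is 0.0035417, so the payment is 39,100 × 0.0035417 / (1 − 1.0035417^−300) = $211.82.
Total paid = 300 × $211.82 = $63,546.00; interest = $63,546.00 − $39,100 = $24,446.00.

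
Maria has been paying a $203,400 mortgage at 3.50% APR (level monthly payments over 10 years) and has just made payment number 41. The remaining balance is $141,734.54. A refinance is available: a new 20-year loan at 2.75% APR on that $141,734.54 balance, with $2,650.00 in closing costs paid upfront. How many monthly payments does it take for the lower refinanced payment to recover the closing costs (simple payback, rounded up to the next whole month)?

Current payment = 203,400 × 3.5%/12 / (1 − (1+0.0029167)^−120) = $2,011.34.
Refinanced payment = 141,734.54 × 0.0022917 / (1 − (1+0.0022917)^−240) = $768.44.
Monthly savings = $2,011.34 − $768.44 = $1,242.90.
Break-even = $2,650.00 / $1,242.90 = 2.13 → 3 months.

3 months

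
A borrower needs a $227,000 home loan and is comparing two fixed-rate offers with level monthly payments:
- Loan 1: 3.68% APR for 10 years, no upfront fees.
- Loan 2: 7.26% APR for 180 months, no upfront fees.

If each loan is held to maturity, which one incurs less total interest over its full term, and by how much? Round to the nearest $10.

Loan 1 by $101,560

Loan 1: monthly rate = 3.68%/12 = 0.0030667; payment = 227,000 × 0.0030667 / (1 − (1+0.0030667)^−120) = $2,263.90.
Total interest on Loan 1 = 120 × $2,263.90 − $227,000 = $44,668.00.
Loan 2: at 7.26% the monthly rate is 0.0060500, so the payment is 227,000 × 0.0060500 / (1 − 1.0060500^−180) = $2,073.48.
Total interest on Loan 2 = 180 × $2,073.48 − $227,000 = $146,226.40.
Loan 1 is lower by $101,558.40.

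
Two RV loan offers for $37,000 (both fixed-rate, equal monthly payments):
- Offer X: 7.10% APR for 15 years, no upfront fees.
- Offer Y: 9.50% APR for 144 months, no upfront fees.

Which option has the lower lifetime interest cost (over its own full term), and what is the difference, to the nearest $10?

Offer X by $1,910

Offer X: at 7.10% the monthly rate is 0.0059167, so the payment is 37,000 × 0.0059167 / (1 − 1.0059167^−180) = $334.64.
Total interest on Offer X = 180 × $334.64 − $37,000 = $23,235.20.
Offer Y: monthly rate = 9.5%/12 = 0.0079167; payment = 37,000 × 0.0079167 / (1 − (1+0.0079167)^−144) = $431.56.
Total interest on Offer Y = 144 × $431.56 − $37,000 = $25,144.64.
Offer X is lower by $1,909.44.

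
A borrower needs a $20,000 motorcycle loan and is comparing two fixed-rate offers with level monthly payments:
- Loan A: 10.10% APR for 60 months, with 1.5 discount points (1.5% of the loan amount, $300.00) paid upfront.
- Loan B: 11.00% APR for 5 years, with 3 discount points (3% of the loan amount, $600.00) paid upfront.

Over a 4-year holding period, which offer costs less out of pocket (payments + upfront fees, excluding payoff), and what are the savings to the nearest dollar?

Loan A: at 10.10% the monthly rate is 0.0084167, so the payment is 20,000 × 0.0084167 / (1 − 1.0084167^−60) = $425.93.
Loan B: monthly rate = 11%/12 = 0.0091667; payment = 20,000 × 0.0091667 / (1 − (1+0.0091667)^−60) = $434.85.
Over 48 months: Loan A costs 48 × $425.93 + $300.00 = $20,744.64; Loan B costs 48 × $434.85 + $600.00 = $21,472.80.
Loan A is cheaper by $21,472.80 − $20,744.64 = $728.16.

Loan A by $728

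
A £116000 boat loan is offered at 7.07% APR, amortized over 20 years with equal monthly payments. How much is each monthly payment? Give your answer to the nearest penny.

£904.23

At 7.07% the monthly rate is 0.0058917, so the payment is 116,000 × 0.0058917 / (1 − 1.0058917^−240) = £904.23.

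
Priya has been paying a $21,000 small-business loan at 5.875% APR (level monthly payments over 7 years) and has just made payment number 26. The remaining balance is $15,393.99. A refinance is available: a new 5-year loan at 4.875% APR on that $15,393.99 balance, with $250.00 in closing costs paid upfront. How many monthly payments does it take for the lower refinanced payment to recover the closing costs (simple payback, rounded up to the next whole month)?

Current payment = 21,000 × 5.875%/12 / (1 − (1+0.0048958)^−84) = $305.52.
Refinanced payment = 15,393.99 × 0.0040625 / (1 − (1+0.0040625)^−60) = $289.62.
Monthly savings = $305.52 − $289.62 = $15.90.
Break-even = $250.00 / $15.90 = 15.72 → 16 months.

16 months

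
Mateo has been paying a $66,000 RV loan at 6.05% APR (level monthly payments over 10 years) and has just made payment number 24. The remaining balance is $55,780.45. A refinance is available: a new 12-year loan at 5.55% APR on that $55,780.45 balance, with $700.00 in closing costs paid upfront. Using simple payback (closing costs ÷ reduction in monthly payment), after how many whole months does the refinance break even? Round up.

4 months

Current payment = 66,000 × 6.05%/12 / (1 − (1+0.0050417)^−120) = $734.39.
Refinanced payment = 55,780.45 × 0.0046250 / (1 − (1+0.0046250)^−144) = $531.43.
Monthly savings = $734.39 − $531.43 = $202.96.
Break-even = $700.00 / $202.96 = 3.45 → 4 months.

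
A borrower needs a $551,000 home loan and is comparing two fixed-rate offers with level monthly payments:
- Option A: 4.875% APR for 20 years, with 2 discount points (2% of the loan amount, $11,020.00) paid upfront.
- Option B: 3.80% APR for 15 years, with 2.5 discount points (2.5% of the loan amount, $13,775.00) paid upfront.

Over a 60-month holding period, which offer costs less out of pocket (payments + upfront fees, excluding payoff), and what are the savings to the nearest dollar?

Option A by $28,091

Option A: at 4.875% the monthly rate is 0.0040625, so the payment is 551,000 × 0.0040625 / (1 − 1.0040625^−240) = $3,598.42.
Option B: at 3.80% the monthly rate is 0.0031667, so the payment is 551,000 × 0.0031667 / (1 − 1.0031667^−180) = $4,020.68.
Over 60 months: Option A costs 60 × $3,598.42 + $11,020.00 = $226,925.20; Option B costs 60 × $4,020.68 + $13,775.00 = $255,015.80.
Option A is cheaper by $255,015.80 − $226,925.20 = $28,090.60.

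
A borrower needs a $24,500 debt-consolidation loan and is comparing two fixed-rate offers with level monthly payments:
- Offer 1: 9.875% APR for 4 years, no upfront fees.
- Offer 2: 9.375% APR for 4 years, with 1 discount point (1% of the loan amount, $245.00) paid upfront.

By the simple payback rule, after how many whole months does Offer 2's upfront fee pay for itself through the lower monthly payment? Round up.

Offer 1: monthly rate = 9.875%/12 = 0.0082292; payment = 24,500 × 0.0082292 / (1 − (1+0.0082292)^−48) = $619.91.
Offer 2: at 9.375% the monthly rate is 0.0078125, so the payment is 24,500 × 0.0078125 / (1 − 1.0078125^−48) = $614.06.
Monthly savings = $619.91 − $614.06 = $5.85.
Break-even = $245.00 / $5.85 = 41.88 → 42 months.

42 months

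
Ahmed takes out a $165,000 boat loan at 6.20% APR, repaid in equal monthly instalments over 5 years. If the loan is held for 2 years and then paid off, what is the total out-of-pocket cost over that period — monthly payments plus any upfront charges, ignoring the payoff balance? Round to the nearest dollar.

Monthly rate = 6.2%/12 = 0.0051667; payment = 165,000 × 0.0051667 / (1 − (1+0.0051667)^−60) = $3,205.28.
Total outlay = 24 × $3,205.28 = $76,926.72.

$76,927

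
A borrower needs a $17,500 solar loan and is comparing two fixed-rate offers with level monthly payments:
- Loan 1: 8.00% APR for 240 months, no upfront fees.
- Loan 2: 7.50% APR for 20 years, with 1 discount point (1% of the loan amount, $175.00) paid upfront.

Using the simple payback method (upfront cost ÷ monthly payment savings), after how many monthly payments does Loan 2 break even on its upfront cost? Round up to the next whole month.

Loan 1: at 8.00% the monthly rate is 0.0066667, so the payment is 17,500 × 0.0066667 / (1 − 1.0066667^−240) = $146.38.
Loan 2: monthly rate = 7.5%/12 = 0.0062500; payment = 17,500 × 0.0062500 / (1 − (1+0.0062500)^−240) = $140.98.
Monthly savings = $146.38 − $140.98 = $5.40.
Break-even = $175.00 / $5.40 = 32.41 → 33 months.

33 months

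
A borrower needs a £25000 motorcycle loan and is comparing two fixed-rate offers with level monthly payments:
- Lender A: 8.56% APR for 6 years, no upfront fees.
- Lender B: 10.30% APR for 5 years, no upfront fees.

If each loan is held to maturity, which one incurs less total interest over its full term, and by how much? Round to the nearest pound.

Lender A by £38

Lender A: monthly rate = 8.56%/12 = 0.0071333; payment = 25,000 × 0.0071333 / (1 − (1+0.0071333)^−72) = £445.20.
Total interest on Lender A = 72 × £445.20 − £25,000 = £7,054.40.
Lender B: monthly rate = 10.3%/12 = 0.0085833; payment = 25,000 × 0.0085833 / (1 − (1+0.0085833)^−60) = £534.87.
Total interest on Lender B = 60 × £534.87 − £25,000 = £7,092.20.
Lender A is lower by £37.80.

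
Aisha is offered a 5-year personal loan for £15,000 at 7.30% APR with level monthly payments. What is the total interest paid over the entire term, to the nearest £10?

Monthly rate = 7.3%/12 = 0.0060833; payment = 15,000 × 0.0060833 / (1 − (1+0.0060833)^−60) = £299.15.
Total paid = 60 × £299.15 = £17,949.00; interest = £17,949.00 − £15,000 = £2,949.00.

£2,950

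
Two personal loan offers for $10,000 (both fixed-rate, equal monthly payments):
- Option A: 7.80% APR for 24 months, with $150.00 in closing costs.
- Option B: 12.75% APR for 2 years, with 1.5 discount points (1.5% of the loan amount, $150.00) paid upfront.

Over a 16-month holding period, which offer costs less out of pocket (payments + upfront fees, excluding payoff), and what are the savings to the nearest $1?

Option A: monthly rate = 7.8%/12 = 0.0065000; payment = 10,000 × 0.0065000 / (1 − (1+0.0065000)^−24) = $451.36.
Option B: at 12.75% the monthly rate is 0.0106250, so the payment is 10,000 × 0.0106250 / (1 − 1.0106250^−24) = $474.24.
Over 16 months: Option A costs 16 × $451.36 + $150.00 = $7,371.76; Option B costs 16 × $474.24 + $150.00 = $7,737.84.
Option A is cheaper by $7,737.84 − $7,371.76 = $366.08.

Option A by $366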